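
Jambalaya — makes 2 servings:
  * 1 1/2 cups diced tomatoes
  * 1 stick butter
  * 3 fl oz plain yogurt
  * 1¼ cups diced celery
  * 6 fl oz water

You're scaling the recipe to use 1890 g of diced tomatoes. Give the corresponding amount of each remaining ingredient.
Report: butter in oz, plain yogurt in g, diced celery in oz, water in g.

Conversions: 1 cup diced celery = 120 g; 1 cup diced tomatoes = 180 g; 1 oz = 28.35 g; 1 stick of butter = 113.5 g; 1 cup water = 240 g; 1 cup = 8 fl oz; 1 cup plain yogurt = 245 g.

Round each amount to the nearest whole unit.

The original recipe has 270 g of diced tomatoes, so the scaling factor is 1890 ÷ 270 = 7.
butter: 1 stick × 7 × 113.5 g/stick ÷ 28.35 g/oz ≈ 28 oz
plain yogurt: 3 fl oz × 7 ÷ 8 fl oz/cup × 245 g/cup ≈ 643 g
diced celery: 1.25 cup × 7 × 120 g/cup ÷ 28.35 g/oz ≈ 37 oz
water: 6 fl oz × 7 ÷ 8 fl oz/cup × 240 g/cup = 1260 g

butter: 28 oz; plain yogurt: 643 g; diced celery: 37 oz; water: 1260 g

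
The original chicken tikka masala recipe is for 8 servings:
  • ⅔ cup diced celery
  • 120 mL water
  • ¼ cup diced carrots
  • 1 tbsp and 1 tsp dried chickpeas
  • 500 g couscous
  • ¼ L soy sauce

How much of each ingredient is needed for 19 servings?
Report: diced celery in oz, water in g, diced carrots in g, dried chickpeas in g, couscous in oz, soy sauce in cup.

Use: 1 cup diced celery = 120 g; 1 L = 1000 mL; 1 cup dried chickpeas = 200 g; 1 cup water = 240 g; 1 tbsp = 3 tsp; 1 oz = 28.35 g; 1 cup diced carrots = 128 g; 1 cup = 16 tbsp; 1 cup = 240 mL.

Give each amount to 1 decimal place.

Scaling factor: 19/8 = 2.375.
diced celery: 2/3 cup × 19/8 × 120 g/cup ÷ 28.35 g/oz ≈ 6.7 oz
water: 120 mL × 19/8 ÷ 240 mL/cup × 240 g/cup = 285.0 g
diced carrots: 0.25 cup × 19/8 × 128 g/cup = 76.0 g
dried chickpeas: (1 tbsp + 1 tsp = 4/3 tbsp) × 19/8 ÷ 16 tbsp/cup × 200 g/cup ≈ 39.6 g
couscous: 500 g × 19/8 ÷ 28.35 g/oz ≈ 41.9 oz
soy sauce: 0.25 L × 19/8 × 1000 mL/L ÷ 240 mL/cup ≈ 2.5 cup

diced celery: 6.7 oz; water: 285.0 g; diced carrots: 76.0 g; dried chickpeas: 39.6 g; couscous: 41.9 oz; soy sauce: 2.5 cup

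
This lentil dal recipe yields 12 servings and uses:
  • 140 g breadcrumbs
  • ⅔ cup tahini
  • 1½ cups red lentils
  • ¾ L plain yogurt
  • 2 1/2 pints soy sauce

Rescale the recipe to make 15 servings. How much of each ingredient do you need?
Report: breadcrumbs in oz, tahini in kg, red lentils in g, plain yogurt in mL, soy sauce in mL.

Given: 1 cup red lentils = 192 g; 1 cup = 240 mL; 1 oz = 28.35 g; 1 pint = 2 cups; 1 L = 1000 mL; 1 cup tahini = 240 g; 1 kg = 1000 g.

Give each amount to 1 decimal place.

breadcrumbs: 6.2 oz; tahini: 0.2 kg; red lentils: 360.0 g; plain yogurt: 937.5 mL; soy sauce: 1500.0 mL

Scaling factor: 15/12 = 5/4 = 1.25.
breadcrumbs: 140 g × 5/4 ÷ 28.35 g/oz ≈ 6.2 oz
tahini: 2/3 cup × 5/4 × 240 g/cup ÷ 1000 g/kg = 0.2 kg
red lentils: 1.5 cup × 5/4 × 192 g/cup = 360.0 g
plain yogurt: 0.75 L × 5/4 × 1000 mL/L = 937.5 mL
soy sauce: 2.5 pint × 5/4 × 2 cup/pint × 240 mL/cup = 1500.0 mL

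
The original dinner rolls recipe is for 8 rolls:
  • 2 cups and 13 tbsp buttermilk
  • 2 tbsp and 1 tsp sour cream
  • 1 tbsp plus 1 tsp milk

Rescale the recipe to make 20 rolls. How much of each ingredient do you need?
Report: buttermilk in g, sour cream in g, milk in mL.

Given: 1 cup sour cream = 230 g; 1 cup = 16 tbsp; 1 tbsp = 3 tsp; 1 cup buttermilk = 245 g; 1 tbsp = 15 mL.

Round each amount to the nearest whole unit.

Scaling factor: 20/8 = 5/2 = 2.5.
buttermilk: (2 cup + 13 tbsp = 2.8125 cup) × 5/2 × 245 g/cup ≈ 1723 g
sour cream: (2 tbsp + 1 tsp = 7/3 tbsp) × 5/2 ÷ 16 tbsp/cup × 230 g/cup ≈ 84 g
milk: (1 tbsp + 1 tsp = 4/3 tbsp) × 5/2 × 15 mL/tbsp = 50 mL

buttermilk: 1723 g; sour cream: 84 g; milk: 50 mL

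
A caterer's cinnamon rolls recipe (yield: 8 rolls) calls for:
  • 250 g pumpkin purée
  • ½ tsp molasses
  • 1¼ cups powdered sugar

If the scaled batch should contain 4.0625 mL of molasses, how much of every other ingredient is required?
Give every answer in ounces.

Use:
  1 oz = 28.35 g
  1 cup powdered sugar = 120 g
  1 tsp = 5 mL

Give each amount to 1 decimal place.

pumpkin purée: 14.3 oz; powdered sugar: 8.6 oz

The original recipe has 2.5 mL of molasses, so the scaling factor is 4.0625 ÷ 2.5 = 13/8 = 1.625.
pumpkin purée: 250 g × 13/8 ÷ 28.35 g/oz ≈ 14.3 oz
powdered sugar: 1.25 cup × 13/8 × 120 g/cup ÷ 28.35 g/oz ≈ 8.6 oz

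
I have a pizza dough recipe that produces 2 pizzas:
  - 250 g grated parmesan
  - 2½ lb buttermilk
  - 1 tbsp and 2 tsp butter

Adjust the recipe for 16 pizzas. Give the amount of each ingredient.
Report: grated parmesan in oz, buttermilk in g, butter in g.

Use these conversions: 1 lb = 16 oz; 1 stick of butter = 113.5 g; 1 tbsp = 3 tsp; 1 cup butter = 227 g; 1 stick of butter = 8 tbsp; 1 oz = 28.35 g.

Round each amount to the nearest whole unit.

grated parmesan: 71 oz; buttermilk: 9072 g; butter: 189 g

Scaling factor: 16/2 = 8.
grated parmesan: 250 g × 8 ÷ 28.35 g/oz ≈ 71 oz
buttermilk: 2.5 lb × 8 × 16 oz/lb × 28.35 g/oz = 9072 g
butter: (1 tbsp + 2 tsp = 5/3 tbsp) × 8 ÷ 8 tbsp/stick × 113.5 g/stick ≈ 189 g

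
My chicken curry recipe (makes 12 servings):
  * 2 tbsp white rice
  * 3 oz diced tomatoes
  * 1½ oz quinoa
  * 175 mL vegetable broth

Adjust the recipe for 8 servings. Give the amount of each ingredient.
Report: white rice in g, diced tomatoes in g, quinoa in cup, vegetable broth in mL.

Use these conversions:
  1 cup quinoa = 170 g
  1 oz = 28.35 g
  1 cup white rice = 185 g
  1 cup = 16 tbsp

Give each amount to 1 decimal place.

Scaling factor: 8/12 = 2/3.
white rice: 2 tbsp × 2/3 ÷ 16 tbsp/cup × 185 g/cup ≈ 15.4 g
diced tomatoes: 3 oz × 2/3 × 28.35 g/oz = 56.7 g
quinoa: 1.5 oz × 2/3 × 28.35 g/oz ÷ 170 g/cup ≈ 0.2 cup
vegetable broth: 175 mL × 2/3 ≈ 116.7 mL

white rice: 15.4 g; diced tomatoes: 56.7 g; quinoa: 0.2 cup; vegetable broth: 116.7 mL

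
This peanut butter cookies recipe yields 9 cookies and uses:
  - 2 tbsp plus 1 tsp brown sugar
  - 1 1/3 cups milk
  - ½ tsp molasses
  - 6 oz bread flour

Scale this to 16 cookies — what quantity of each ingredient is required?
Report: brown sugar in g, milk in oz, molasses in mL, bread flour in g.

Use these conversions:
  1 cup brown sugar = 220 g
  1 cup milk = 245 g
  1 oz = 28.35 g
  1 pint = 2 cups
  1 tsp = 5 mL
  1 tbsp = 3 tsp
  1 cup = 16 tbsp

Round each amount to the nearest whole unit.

Scaling factor: 16/9.
brown sugar: (2 tbsp + 1 tsp = 7/3 tbsp) × 16/9 ÷ 16 tbsp/cup × 220 g/cup ≈ 57 g
milk: 4/3 cup × 16/9 × 245 g/cup ÷ 28.35 g/oz ≈ 20 oz
molasses: 0.5 tsp × 16/9 × 5 mL/tsp ≈ 4 mL
bread flour: 6 oz × 16/9 × 28.35 g/oz ≈ 302 g

brown sugar: 57 g; milk: 20 oz; molasses: 4 mL; bread flour: 302 g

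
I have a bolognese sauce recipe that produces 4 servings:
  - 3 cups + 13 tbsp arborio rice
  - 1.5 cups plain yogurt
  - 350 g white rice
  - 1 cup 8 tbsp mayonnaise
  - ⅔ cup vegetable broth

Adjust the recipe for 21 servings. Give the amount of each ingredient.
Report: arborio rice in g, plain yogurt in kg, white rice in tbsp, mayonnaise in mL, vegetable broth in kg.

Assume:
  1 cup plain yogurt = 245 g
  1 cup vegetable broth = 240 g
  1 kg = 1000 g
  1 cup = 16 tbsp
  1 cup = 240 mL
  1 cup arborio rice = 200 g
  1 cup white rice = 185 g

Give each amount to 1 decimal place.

Scaling factor: 21/4 = 5.25.
arborio rice: (3 cup + 13 tbsp = 3.8125 cup) × 21/4 × 200 g/cup ≈ 4003.1 g
plain yogurt: 1.5 cup × 21/4 × 245 g/cup ÷ 1000 g/kg ≈ 1.9 kg
white rice: 350 g × 21/4 ÷ 185 g/cup × 16 tbsp/cup ≈ 158.9 tbsp
mayonnaise: (1 cup + 8 tbsp = 1.5 cup) × 21/4 × 240 mL/cup = 1890.0 mL
vegetable broth: 2/3 cup × 21/4 × 240 g/cup ÷ 1000 g/kg ≈ 0.8 kg

arborio rice: 4003.1 g; plain yogurt: 1.9 kg; white rice: 158.9 tbsp; mayonnaise: 1890.0 mL; vegetable broth: 0.8 kg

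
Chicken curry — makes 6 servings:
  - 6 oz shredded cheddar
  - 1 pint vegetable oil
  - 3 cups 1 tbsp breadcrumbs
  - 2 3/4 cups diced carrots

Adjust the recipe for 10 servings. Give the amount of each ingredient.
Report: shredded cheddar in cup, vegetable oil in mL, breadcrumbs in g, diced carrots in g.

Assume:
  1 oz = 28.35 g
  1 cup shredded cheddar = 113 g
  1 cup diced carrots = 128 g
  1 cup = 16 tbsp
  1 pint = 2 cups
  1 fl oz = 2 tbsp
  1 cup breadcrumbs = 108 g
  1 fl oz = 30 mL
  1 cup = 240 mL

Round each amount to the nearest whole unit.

Scaling factor: 10/6 = 5/3.
shredded cheddar: 6 oz × 5/3 × 28.35 g/oz ÷ 113 g/cup ≈ 3 cup
vegetable oil: 1 pint × 5/3 × 2 cup/pint × 240 mL/cup = 800 mL
breadcrumbs: (3 cup + 1 tbsp = 3.0625 cup) × 5/3 × 108 g/cup ≈ 551 g
diced carrots: 2.75 cup × 5/3 × 128 g/cup ≈ 587 g

shredded cheddar: 3 cup; vegetable oil: 800 mL; breadcrumbs: 551 g; diced carrots: 587 g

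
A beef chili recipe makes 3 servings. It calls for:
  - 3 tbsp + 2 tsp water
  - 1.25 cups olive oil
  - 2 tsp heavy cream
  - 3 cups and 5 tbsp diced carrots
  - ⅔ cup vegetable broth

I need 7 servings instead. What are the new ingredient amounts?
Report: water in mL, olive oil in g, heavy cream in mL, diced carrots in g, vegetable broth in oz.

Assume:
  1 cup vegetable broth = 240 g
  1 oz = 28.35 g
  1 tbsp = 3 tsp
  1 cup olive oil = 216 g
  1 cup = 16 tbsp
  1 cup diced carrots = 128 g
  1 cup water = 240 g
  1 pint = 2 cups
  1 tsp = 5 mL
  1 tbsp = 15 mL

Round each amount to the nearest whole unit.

water: 128 mL; olive oil: 630 g; heavy cream: 23 mL; diced carrots: 989 g; vegetable broth: 13 oz

Scaling factor: 7/3.
water: (3 tbsp + 2 tsp = 11/3 tbsp) × 7/3 × 15 mL/tbsp ≈ 128 mL
olive oil: 1.25 cup × 7/3 × 216 g/cup = 630 g
heavy cream: 2 tsp × 7/3 × 5 mL/tsp ≈ 23 mL
diced carrots: (3 cup + 5 tbsp = 3.3125 cup) × 7/3 × 128 g/cup ≈ 989 g
vegetable broth: 2/3 cup × 7/3 × 240 g/cup ÷ 28.35 g/oz ≈ 13 oz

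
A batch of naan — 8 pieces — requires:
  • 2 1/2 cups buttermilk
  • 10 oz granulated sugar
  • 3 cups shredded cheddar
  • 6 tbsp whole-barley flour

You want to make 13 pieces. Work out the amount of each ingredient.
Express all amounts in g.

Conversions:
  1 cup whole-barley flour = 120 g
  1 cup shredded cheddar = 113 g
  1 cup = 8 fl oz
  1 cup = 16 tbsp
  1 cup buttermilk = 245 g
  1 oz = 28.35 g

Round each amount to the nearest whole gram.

Scaling factor: 13/8 = 1.625.
buttermilk: 2.5 cup × 13/8 × 245 g/cup ≈ 995 g
granulated sugar: 10 oz × 13/8 × 28.35 g/oz ≈ 461 g
shredded cheddar: 3 cup × 13/8 × 113 g/cup ≈ 551 g
whole-barley flour: 6 tbsp × 13/8 ÷ 16 tbsp/cup × 120 g/cup ≈ 73 g

buttermilk: 995 g; granulated sugar: 461 g; shredded cheddar: 551 g; whole-barley flour: 73 g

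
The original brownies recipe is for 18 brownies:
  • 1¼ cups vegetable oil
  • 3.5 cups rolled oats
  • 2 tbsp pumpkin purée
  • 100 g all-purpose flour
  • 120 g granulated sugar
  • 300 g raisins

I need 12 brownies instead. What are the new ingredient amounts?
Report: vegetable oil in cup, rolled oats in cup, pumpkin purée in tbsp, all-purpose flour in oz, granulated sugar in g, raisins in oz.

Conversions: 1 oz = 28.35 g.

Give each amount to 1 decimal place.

Scaling factor: 12/18 = 2/3.
vegetable oil: 1.25 cup × 2/3 ≈ 0.8 cup
rolled oats: 3.5 cup × 2/3 ≈ 2.3 cup
pumpkin purée: 2 tbsp × 2/3 ≈ 1.3 tbsp
all-purpose flour: 100 g × 2/3 ÷ 28.35 g/oz ≈ 2.4 oz
granulated sugar: 120 g × 2/3 = 80.0 g
raisins: 300 g × 2/3 ÷ 28.35 g/oz ≈ 7.1 oz

vegetable oil: 0.8 cup; rolled oats: 2.3 cup; pumpkin purée: 1.3 tbsp; all-purpose flour: 2.4 oz; granulated sugar: 80.0 g; raisins: 7.1 oz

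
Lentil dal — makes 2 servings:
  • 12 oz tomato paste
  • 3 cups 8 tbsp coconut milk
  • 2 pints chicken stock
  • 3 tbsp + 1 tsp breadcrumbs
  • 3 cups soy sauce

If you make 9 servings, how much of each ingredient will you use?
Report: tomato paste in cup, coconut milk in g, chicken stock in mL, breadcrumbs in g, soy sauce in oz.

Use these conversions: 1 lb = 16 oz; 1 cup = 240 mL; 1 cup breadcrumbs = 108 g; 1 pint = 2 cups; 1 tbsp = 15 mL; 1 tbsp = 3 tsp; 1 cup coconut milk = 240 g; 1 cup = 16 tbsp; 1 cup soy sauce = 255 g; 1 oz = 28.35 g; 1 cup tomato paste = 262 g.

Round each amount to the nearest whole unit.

tomato paste: 6 cup; coconut milk: 3780 g; chicken stock: 4320 mL; breadcrumbs: 101 g; soy sauce: 121 oz

Scaling factor: 9/2 = 4.5.
tomato paste: 12 oz × 9/2 × 28.35 g/oz ÷ 262 g/cup ≈ 6 cup
coconut milk: (3 cup + 8 tbsp = 3.5 cup) × 9/2 × 240 g/cup = 3780 g
chicken stock: 2 pint × 9/2 × 2 cup/pint × 240 mL/cup = 4320 mL
breadcrumbs: (3 tbsp + 1 tsp = 10/3 tbsp) × 9/2 ÷ 16 tbsp/cup × 108 g/cup ≈ 101 g
soy sauce: 3 cup × 9/2 × 255 g/cup ÷ 28.35 g/oz ≈ 121 oz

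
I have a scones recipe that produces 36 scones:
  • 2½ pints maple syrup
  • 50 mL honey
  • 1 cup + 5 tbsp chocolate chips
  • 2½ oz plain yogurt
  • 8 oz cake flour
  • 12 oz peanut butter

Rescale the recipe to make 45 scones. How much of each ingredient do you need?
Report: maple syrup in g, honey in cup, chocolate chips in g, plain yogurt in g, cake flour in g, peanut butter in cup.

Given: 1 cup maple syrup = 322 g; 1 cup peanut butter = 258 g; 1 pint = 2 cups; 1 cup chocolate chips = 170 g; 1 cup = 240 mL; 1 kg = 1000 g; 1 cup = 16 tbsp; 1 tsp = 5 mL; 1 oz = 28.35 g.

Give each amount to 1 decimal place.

maple syrup: 2012.5 g; honey: 0.3 cup; chocolate chips: 278.9 g; plain yogurt: 88.6 g; cake flour: 283.5 g; peanut butter: 1.6 cup

Scaling factor: 45/36 = 5/4 = 1.25.
maple syrup: 2.5 pint × 5/4 × 2 cup/pint × 322 g/cup = 2012.5 g
honey: 50 mL × 5/4 ÷ 240 mL/cup ≈ 0.3 cup
chocolate chips: (1 cup + 5 tbsp = 1.3125 cup) × 5/4 × 170 g/cup ≈ 278.9 g
plain yogurt: 2.5 oz × 5/4 × 28.35 g/oz ≈ 88.6 g
cake flour: 8 oz × 5/4 × 28.35 g/oz = 283.5 g
peanut butter: 12 oz × 5/4 × 28.35 g/oz ÷ 258 g/cup ≈ 1.6 cup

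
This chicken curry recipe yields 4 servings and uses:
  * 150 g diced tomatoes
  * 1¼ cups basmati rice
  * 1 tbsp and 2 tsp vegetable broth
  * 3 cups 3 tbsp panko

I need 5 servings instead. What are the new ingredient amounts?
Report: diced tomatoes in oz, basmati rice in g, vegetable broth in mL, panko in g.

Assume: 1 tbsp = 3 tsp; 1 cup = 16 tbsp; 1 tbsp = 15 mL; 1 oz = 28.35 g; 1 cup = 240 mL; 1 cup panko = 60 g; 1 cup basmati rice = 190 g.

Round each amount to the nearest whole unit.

diced tomatoes: 7 oz; basmati rice: 297 g; vegetable broth: 31 mL; panko: 239 g

Scaling factor: 5/4 = 1.25.
diced tomatoes: 150 g × 5/4 ÷ 28.35 g/oz ≈ 7 oz
basmati rice: 1.25 cup × 5/4 × 190 g/cup ≈ 297 g
vegetable broth: (1 tbsp + 2 tsp = 5/3 tbsp) × 5/4 × 15 mL/tbsp ≈ 31 mL
panko: (3 cup + 3 tbsp = 3.1875 cup) × 5/4 × 60 g/cup ≈ 239 g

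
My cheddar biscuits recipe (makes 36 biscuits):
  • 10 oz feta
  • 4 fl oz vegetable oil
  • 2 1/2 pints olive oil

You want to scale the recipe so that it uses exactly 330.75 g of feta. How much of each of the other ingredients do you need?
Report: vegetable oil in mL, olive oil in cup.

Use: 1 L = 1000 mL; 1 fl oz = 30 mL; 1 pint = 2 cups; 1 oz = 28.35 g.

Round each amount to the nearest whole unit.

vegetable oil: 140 mL; olive oil: 6 cup

The original recipe has 283.5 g of feta, so the scaling factor is 330.75 ÷ 283.5 = 7/6.
vegetable oil: 4 fl oz × 7/6 × 30 mL/fl oz = 140 mL
olive oil: 2.5 pint × 7/6 × 2 cup/pint ≈ 6 cup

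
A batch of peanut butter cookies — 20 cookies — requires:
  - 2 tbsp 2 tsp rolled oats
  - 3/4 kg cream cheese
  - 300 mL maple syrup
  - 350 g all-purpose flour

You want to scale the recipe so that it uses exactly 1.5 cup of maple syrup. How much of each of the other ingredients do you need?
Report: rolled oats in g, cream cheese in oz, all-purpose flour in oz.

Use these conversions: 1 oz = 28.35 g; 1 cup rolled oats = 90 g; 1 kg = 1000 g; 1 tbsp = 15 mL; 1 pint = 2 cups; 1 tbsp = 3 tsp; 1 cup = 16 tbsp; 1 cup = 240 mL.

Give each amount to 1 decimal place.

rolled oats: 18.0 g; cream cheese: 31.7 oz; all-purpose flour: 14.8 oz

The original recipe has 1.25 cup of maple syrup, so the scaling factor is 1.5 ÷ 1.25 = 6/5 = 1.2.
rolled oats: (2 tbsp + 2 tsp = 8/3 tbsp) × 6/5 ÷ 16 tbsp/cup × 90 g/cup = 18.0 g
cream cheese: 0.75 kg × 6/5 × 1000 g/kg ÷ 28.35 g/oz ≈ 31.7 oz
all-purpose flour: 350 g × 6/5 ÷ 28.35 g/oz ≈ 14.8 oz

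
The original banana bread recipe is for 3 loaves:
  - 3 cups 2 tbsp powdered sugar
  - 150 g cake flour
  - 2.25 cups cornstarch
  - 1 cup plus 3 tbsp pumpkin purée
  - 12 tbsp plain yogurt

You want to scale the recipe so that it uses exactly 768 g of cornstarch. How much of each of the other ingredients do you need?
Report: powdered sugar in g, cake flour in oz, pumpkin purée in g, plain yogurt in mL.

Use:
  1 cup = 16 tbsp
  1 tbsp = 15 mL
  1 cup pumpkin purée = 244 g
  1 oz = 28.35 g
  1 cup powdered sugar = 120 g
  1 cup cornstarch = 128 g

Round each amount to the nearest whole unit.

The original recipe has 288 g of cornstarch, so the scaling factor is 768 ÷ 288 = 8/3.
powdered sugar: (3 cup + 2 tbsp = 3.125 cup) × 8/3 × 120 g/cup = 1000 g
cake flour: 150 g × 8/3 ÷ 28.35 g/oz ≈ 14 oz
pumpkin purée: (1 cup + 3 tbsp = 1.1875 cup) × 8/3 × 244 g/cup ≈ 773 g
plain yogurt: 12 tbsp × 8/3 × 15 mL/tbsp = 480 mL

powdered sugar: 1000 g; cake flour: 14 oz; pumpkin purée: 773 g; plain yogurt: 480 mL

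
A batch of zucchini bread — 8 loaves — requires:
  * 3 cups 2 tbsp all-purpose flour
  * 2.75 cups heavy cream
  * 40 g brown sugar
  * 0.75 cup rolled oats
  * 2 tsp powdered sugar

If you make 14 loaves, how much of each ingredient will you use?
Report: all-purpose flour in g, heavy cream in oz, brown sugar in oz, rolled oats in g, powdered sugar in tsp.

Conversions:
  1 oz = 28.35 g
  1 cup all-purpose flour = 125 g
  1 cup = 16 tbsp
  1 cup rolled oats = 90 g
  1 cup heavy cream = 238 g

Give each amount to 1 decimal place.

Scaling factor: 14/8 = 7/4 = 1.75.
all-purpose flour: (3 cup + 2 tbsp = 3.125 cup) × 7/4 × 125 g/cup ≈ 683.6 g
heavy cream: 2.75 cup × 7/4 × 238 g/cup ÷ 28.35 g/oz ≈ 40.4 oz
brown sugar: 40 g × 7/4 ÷ 28.35 g/oz ≈ 2.5 oz
rolled oats: 0.75 cup × 7/4 × 90 g/cup ≈ 118.1 g
powdered sugar: 2 tsp × 7/4 = 3.5 tsp

all-purpose flour: 683.6 g; heavy cream: 40.4 oz; brown sugar: 2.5 oz; rolled oats: 118.1 g; powdered sugar: 3.5 tsp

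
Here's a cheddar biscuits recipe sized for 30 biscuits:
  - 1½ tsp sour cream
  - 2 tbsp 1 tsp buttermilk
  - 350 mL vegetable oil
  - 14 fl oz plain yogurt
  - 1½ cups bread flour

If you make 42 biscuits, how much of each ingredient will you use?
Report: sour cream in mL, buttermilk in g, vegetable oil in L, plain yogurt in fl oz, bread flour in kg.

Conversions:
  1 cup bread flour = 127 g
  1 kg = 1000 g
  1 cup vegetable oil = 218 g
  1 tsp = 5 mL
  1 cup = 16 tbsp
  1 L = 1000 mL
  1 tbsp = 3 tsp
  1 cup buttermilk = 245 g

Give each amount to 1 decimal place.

Scaling factor: 42/30 = 7/5 = 1.4.
sour cream: 1.5 tsp × 7/5 × 5 mL/tsp = 10.5 mL
buttermilk: (2 tbsp + 1 tsp = 7/3 tbsp) × 7/5 ÷ 16 tbsp/cup × 245 g/cup ≈ 50.0 g
vegetable oil: 350 mL × 7/5 ÷ 1000 mL/L ≈ 0.5 L
plain yogurt: 14 fl oz × 7/5 = 19.6 fl oz
bread flour: 1.5 cup × 7/5 × 127 g/cup ÷ 1000 g/kg ≈ 0.3 kg

sour cream: 10.5 mL; buttermilk: 50.0 g; vegetable oil: 0.5 L; plain yogurt: 19.6 fl oz; bread flour: 0.3 kg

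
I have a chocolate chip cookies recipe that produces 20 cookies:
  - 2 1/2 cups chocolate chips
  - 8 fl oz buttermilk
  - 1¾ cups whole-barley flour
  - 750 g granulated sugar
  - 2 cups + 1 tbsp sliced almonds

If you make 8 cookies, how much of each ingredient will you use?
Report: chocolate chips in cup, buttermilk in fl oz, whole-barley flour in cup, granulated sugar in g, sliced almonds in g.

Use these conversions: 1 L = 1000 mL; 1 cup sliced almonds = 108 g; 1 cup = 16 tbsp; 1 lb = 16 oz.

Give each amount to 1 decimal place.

Scaling factor: 8/20 = 2/5 = 0.4.
chocolate chips: 2.5 cup × 2/5 = 1.0 cup
buttermilk: 8 fl oz × 2/5 = 3.2 fl oz
whole-barley flour: 1.75 cup × 2/5 = 0.7 cup
granulated sugar: 750 g × 2/5 = 300.0 g
sliced almonds: (2 cup + 1 tbsp = 2.0625 cup) × 2/5 × 108 g/cup = 89.1 g

chocolate chips: 1.0 cup; buttermilk: 3.2 fl oz; whole-barley flour: 0.7 cup; granulated sugar: 300.0 g; sliced almonds: 89.1 g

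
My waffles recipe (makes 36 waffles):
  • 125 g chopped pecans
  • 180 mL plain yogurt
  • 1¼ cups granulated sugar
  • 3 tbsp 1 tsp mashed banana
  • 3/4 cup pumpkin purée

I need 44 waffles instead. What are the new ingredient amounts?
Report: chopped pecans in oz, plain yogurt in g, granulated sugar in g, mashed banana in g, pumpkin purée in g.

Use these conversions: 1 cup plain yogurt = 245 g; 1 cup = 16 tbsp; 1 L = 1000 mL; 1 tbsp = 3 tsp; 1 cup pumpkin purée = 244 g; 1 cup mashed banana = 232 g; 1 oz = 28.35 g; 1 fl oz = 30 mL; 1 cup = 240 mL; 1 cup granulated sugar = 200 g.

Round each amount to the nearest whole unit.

Scaling factor: 44/36 = 11/9.
chopped pecans: 125 g × 11/9 ÷ 28.35 g/oz ≈ 5 oz
plain yogurt: 180 mL × 11/9 ÷ 240 mL/cup × 245 g/cup ≈ 225 g
granulated sugar: 1.25 cup × 11/9 × 200 g/cup ≈ 306 g
mashed banana: (3 tbsp + 1 tsp = 10/3 tbsp) × 11/9 ÷ 16 tbsp/cup × 232 g/cup ≈ 59 g
pumpkin purée: 0.75 cup × 11/9 × 244 g/cup ≈ 224 g

chopped pecans: 5 oz; plain yogurt: 225 g; granulated sugar: 306 g; mashed banana: 59 g; pumpkin purée: 224 g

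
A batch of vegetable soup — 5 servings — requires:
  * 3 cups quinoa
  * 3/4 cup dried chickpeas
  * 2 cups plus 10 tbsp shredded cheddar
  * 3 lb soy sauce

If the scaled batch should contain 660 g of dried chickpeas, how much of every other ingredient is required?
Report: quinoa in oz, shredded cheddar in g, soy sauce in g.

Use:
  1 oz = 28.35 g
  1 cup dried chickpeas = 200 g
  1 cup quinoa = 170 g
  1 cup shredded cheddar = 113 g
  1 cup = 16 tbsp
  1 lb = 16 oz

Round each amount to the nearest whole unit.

quinoa: 79 oz; shredded cheddar: 1305 g; soy sauce: 5988 g

The original recipe has 150 g of dried chickpeas, so the scaling factor is 660 ÷ 150 = 22/5 = 4.4.
quinoa: 3 cup × 22/5 × 170 g/cup ÷ 28.35 g/oz ≈ 79 oz
shredded cheddar: (2 cup + 10 tbsp = 2.625 cup) × 22/5 × 113 g/cup ≈ 1305 g
soy sauce: 3 lb × 22/5 × 16 oz/lb × 28.35 g/oz ≈ 5988 g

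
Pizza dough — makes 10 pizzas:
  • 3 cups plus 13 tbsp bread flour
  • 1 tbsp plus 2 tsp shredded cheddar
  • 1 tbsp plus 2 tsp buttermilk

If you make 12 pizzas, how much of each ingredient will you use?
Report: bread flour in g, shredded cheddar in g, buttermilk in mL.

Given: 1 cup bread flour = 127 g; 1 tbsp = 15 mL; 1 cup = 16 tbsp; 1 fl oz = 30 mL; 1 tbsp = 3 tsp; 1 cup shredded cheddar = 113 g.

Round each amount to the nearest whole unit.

bread flour: 581 g; shredded cheddar: 14 g; buttermilk: 30 mL

Scaling factor: 12/10 = 6/5 = 1.2.
bread flour: (3 cup + 13 tbsp = 3.8125 cup) × 6/5 × 127 g/cup ≈ 581 g
shredded cheddar: (1 tbsp + 2 tsp = 5/3 tbsp) × 6/5 ÷ 16 tbsp/cup × 113 g/cup ≈ 14 g
buttermilk: (1 tbsp + 2 tsp = 5/3 tbsp) × 6/5 × 15 mL/tbsp = 30 mL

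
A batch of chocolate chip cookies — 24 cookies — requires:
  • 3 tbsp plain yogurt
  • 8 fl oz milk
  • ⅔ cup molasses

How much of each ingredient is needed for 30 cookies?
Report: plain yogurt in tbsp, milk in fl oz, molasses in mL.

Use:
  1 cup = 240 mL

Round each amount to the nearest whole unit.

Scaling factor: 30/24 = 5/4 = 1.25.
plain yogurt: 3 tbsp × 5/4 ≈ 4 tbsp
milk: 8 fl oz × 5/4 = 10 fl oz
molasses: 2/3 cup × 5/4 × 240 mL/cup = 200 mL

plain yogurt: 4 tbsp; milk: 10 fl oz; molasses: 200 mL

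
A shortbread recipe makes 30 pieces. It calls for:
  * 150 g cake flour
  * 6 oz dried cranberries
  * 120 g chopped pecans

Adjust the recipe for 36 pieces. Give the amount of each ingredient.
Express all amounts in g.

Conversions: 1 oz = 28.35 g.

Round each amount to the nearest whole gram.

cake flour: 180 g; dried cranberries: 204 g; chopped pecans: 144 g

Scaling factor: 36/30 = 6/5 = 1.2.
cake flour: 150 g × 6/5 = 180 g
dried cranberries: 6 oz × 6/5 × 28.35 g/oz ≈ 204 g
chopped pecans: 120 g × 6/5 = 144 g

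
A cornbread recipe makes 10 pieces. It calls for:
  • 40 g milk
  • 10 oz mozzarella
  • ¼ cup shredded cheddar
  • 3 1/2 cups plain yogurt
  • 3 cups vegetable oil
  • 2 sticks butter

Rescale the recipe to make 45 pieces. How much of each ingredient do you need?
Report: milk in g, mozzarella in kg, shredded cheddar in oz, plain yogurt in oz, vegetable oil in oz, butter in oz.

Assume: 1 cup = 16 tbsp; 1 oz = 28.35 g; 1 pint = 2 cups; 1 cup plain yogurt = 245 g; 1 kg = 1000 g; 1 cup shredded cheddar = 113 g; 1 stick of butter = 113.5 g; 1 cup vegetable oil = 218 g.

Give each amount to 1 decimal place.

milk: 180.0 g; mozzarella: 1.3 kg; shredded cheddar: 4.5 oz; plain yogurt: 136.1 oz; vegetable oil: 103.8 oz; butter: 36.0 oz

Scaling factor: 45/10 = 9/2 = 4.5.
milk: 40 g × 9/2 = 180.0 g
mozzarella: 10 oz × 9/2 × 28.35 g/oz ÷ 1000 g/kg ≈ 1.3 kg
shredded cheddar: 0.25 cup × 9/2 × 113 g/cup ÷ 28.35 g/oz ≈ 4.5 oz
plain yogurt: 3.5 cup × 9/2 × 245 g/cup ÷ 28.35 g/oz ≈ 136.1 oz
vegetable oil: 3 cup × 9/2 × 218 g/cup ÷ 28.35 g/oz ≈ 103.8 oz
butter: 2 stick × 9/2 × 113.5 g/stick ÷ 28.35 g/oz ≈ 36.0 oz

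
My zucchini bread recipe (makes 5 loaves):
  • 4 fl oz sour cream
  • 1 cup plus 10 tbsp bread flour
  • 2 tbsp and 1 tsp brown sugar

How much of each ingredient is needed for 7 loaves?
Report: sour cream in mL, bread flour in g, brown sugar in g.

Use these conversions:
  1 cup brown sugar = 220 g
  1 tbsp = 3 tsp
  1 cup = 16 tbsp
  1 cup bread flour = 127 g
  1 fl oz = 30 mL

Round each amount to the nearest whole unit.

Scaling factor: 7/5 = 1.4.
sour cream: 4 fl oz × 7/5 × 30 mL/fl oz = 168 mL
bread flour: (1 cup + 10 tbsp = 1.625 cup) × 7/5 × 127 g/cup ≈ 289 g
brown sugar: (2 tbsp + 1 tsp = 7/3 tbsp) × 7/5 ÷ 16 tbsp/cup × 220 g/cup ≈ 45 g

sour cream: 168 mL; bread flour: 289 g; brown sugar: 45 g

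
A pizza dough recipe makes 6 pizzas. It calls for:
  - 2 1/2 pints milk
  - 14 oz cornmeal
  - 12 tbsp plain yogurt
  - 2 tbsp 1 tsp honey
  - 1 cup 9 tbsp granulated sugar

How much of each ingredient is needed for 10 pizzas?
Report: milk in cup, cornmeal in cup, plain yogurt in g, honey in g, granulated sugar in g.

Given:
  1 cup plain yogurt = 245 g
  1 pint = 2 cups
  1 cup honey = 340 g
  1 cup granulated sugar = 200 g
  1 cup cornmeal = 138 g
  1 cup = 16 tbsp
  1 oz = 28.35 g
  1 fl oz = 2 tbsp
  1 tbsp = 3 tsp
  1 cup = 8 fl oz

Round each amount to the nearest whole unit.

Scaling factor: 10/6 = 5/3.
milk: 2.5 pint × 5/3 × 2 cup/pint ≈ 8 cup
cornmeal: 14 oz × 5/3 × 28.35 g/oz ÷ 138 g/cup ≈ 5 cup
plain yogurt: 12 tbsp × 5/3 ÷ 16 tbsp/cup × 245 g/cup ≈ 306 g
honey: (2 tbsp + 1 tsp = 7/3 tbsp) × 5/3 ÷ 16 tbsp/cup × 340 g/cup ≈ 83 g
granulated sugar: (1 cup + 9 tbsp = 1.5625 cup) × 5/3 × 200 g/cup ≈ 521 g

milk: 8 cup; cornmeal: 5 cup; plain yogurt: 306 g; honey: 83 g; granulated sugar: 521 g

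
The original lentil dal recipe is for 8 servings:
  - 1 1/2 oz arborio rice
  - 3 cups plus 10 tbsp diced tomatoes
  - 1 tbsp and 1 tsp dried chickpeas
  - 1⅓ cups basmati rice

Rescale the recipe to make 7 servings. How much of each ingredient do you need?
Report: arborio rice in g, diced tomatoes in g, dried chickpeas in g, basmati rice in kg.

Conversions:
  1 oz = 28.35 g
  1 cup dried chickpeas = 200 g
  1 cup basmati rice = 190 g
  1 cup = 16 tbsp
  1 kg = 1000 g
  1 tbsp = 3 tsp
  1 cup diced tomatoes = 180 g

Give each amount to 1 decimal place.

arborio rice: 37.2 g; diced tomatoes: 570.9 g; dried chickpeas: 14.6 g; basmati rice: 0.2 kg

Scaling factor: 7/8 = 0.875.
arborio rice: 1.5 oz × 7/8 × 28.35 g/oz ≈ 37.2 g
diced tomatoes: (3 cup + 10 tbsp = 3.625 cup) × 7/8 × 180 g/cup ≈ 570.9 g
dried chickpeas: (1 tbsp + 1 tsp = 4/3 tbsp) × 7/8 ÷ 16 tbsp/cup × 200 g/cup ≈ 14.6 g
basmati rice: 4/3 cup × 7/8 × 190 g/cup ÷ 1000 g/kg ≈ 0.2 kg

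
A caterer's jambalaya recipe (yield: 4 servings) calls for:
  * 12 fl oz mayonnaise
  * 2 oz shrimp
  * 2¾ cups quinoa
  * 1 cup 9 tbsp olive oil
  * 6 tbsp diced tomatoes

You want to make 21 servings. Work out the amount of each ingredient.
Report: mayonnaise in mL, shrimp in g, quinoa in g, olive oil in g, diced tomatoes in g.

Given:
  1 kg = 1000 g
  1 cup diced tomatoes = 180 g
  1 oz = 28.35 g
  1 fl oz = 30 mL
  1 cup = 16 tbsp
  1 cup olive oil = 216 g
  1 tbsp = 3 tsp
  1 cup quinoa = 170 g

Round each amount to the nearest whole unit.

mayonnaise: 1890 mL; shrimp: 298 g; quinoa: 2454 g; olive oil: 1772 g; diced tomatoes: 354 g

Scaling factor: 21/4 = 5.25.
mayonnaise: 12 fl oz × 21/4 × 30 mL/fl oz = 1890 mL
shrimp: 2 oz × 21/4 × 28.35 g/oz ≈ 298 g
quinoa: 2.75 cup × 21/4 × 170 g/cup ≈ 2454 g
olive oil: (1 cup + 9 tbsp = 1.5625 cup) × 21/4 × 216 g/cup ≈ 1772 g
diced tomatoes: 6 tbsp × 21/4 ÷ 16 tbsp/cup × 180 g/cup ≈ 354 g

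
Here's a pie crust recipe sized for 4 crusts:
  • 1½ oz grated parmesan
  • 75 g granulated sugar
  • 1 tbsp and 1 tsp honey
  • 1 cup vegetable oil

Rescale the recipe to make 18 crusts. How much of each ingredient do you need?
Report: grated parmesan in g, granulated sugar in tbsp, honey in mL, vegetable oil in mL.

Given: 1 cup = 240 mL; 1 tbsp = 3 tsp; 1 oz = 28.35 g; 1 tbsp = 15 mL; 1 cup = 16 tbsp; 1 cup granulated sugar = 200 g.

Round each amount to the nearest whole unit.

grated parmesan: 191 g; granulated sugar: 27 tbsp; honey: 90 mL; vegetable oil: 1080 mL

Scaling factor: 18/4 = 9/2 = 4.5.
grated parmesan: 1.5 oz × 9/2 × 28.35 g/oz ≈ 191 g
granulated sugar: 75 g × 9/2 ÷ 200 g/cup × 16 tbsp/cup = 27 tbsp
honey: (1 tbsp + 1 tsp = 4/3 tbsp) × 9/2 × 15 mL/tbsp = 90 mL
vegetable oil: 1 cup × 9/2 × 240 mL/cup = 1080 mL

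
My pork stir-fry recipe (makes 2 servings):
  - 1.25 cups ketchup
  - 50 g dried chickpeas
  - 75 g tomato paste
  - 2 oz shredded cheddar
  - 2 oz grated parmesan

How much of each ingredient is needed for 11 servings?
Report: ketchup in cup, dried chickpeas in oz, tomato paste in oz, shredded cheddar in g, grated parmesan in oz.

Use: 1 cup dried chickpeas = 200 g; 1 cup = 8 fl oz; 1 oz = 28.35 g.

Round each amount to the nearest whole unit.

Scaling factor: 11/2 = 5.5.
ketchup: 1.25 cup × 11/2 ≈ 7 cup
dried chickpeas: 50 g × 11/2 ÷ 28.35 g/oz ≈ 10 oz
tomato paste: 75 g × 11/2 ÷ 28.35 g/oz ≈ 15 oz
shredded cheddar: 2 oz × 11/2 × 28.35 g/oz ≈ 312 g
grated parmesan: 2 oz × 11/2 = 11 oz

ketchup: 7 cup; dried chickpeas: 10 oz; tomato paste: 15 oz; shredded cheddar: 312 g; grated parmesan: 11 oz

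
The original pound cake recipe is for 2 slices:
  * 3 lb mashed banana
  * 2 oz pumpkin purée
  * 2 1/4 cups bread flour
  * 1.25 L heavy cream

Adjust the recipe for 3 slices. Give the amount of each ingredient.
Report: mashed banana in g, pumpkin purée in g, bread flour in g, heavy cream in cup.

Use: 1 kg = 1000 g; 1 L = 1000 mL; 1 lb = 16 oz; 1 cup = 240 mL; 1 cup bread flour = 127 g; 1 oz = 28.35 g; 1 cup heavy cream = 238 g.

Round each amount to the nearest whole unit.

mashed banana: 2041 g; pumpkin purée: 85 g; bread flour: 429 g; heavy cream: 8 cup

Scaling factor: 3/2 = 1.5.
mashed banana: 3 lb × 3/2 × 16 oz/lb × 28.35 g/oz ≈ 2041 g
pumpkin purée: 2 oz × 3/2 × 28.35 g/oz ≈ 85 g
bread flour: 2.25 cup × 3/2 × 127 g/cup ≈ 429 g
heavy cream: 1.25 L × 3/2 × 1000 mL/L ÷ 240 mL/cup ≈ 8 cup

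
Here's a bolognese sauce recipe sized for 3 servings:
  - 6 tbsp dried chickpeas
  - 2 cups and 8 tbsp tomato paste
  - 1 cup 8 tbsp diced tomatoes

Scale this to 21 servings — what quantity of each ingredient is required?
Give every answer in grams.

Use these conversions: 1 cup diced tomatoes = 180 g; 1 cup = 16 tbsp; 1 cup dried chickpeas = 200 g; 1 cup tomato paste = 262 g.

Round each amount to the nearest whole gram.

Scaling factor: 21/3 = 7.
dried chickpeas: 6 tbsp × 7 ÷ 16 tbsp/cup × 200 g/cup = 525 g
tomato paste: (2 cup + 8 tbsp = 2.5 cup) × 7 × 262 g/cup = 4585 g
diced tomatoes: (1 cup + 8 tbsp = 1.5 cup) × 7 × 180 g/cup = 1890 g

dried chickpeas: 525 g; tomato paste: 4585 g; diced tomatoes: 1890 g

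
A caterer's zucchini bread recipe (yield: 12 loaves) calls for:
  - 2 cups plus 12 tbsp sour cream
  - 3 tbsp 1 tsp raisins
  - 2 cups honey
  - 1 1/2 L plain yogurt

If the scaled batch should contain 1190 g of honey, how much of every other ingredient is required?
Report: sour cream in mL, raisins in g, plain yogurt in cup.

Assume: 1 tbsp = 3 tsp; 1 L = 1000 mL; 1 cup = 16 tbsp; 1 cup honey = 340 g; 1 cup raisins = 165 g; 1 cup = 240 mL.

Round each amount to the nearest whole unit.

The original recipe has 680 g of honey, so the scaling factor is 1190 ÷ 680 = 7/4 = 1.75.
sour cream: (2 cup + 12 tbsp = 2.75 cup) × 7/4 × 240 mL/cup = 1155 mL
raisins: (3 tbsp + 1 tsp = 10/3 tbsp) × 7/4 ÷ 16 tbsp/cup × 165 g/cup ≈ 60 g
plain yogurt: 1.5 L × 7/4 × 1000 mL/L ÷ 240 mL/cup ≈ 11 cup

sour cream: 1155 mL; raisins: 60 g; plain yogurt: 11 cup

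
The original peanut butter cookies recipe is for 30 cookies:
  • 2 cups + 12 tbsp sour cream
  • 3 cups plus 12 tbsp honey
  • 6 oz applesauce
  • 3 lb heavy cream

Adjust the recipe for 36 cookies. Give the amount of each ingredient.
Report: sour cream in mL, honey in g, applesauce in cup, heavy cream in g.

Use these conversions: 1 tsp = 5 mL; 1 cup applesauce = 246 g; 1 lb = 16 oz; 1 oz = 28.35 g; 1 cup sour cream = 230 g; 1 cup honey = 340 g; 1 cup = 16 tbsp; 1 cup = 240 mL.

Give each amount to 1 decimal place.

Scaling factor: 36/30 = 6/5 = 1.2.
sour cream: (2 cup + 12 tbsp = 2.75 cup) × 6/5 × 240 mL/cup = 792.0 mL
honey: (3 cup + 12 tbsp = 3.75 cup) × 6/5 × 340 g/cup = 1530.0 g
applesauce: 6 oz × 6/5 × 28.35 g/oz ÷ 246 g/cup ≈ 0.8 cup
heavy cream: 3 lb × 6/5 × 16 oz/lb × 28.35 g/oz ≈ 1633.0 g

sour cream: 792.0 mL; honey: 1530.0 g; applesauce: 0.8 cup; heavy cream: 1633.0 g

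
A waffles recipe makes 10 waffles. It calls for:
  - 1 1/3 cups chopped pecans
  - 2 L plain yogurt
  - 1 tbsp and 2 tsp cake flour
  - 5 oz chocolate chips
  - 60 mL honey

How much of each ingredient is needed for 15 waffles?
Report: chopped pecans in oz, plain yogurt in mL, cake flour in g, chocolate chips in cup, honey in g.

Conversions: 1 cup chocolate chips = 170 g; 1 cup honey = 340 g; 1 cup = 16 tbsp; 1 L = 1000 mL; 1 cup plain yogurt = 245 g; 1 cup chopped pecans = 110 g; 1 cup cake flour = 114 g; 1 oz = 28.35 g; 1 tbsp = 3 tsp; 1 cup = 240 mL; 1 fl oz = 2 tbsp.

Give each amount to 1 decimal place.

chopped pecans: 7.8 oz; plain yogurt: 3000.0 mL; cake flour: 17.8 g; chocolate chips: 1.3 cup; honey: 127.5 g

Scaling factor: 15/10 = 3/2 = 1.5.
chopped pecans: 4/3 cup × 3/2 × 110 g/cup ÷ 28.35 g/oz ≈ 7.8 oz
plain yogurt: 2 L × 3/2 × 1000 mL/L = 3000.0 mL
cake flour: (1 tbsp + 2 tsp = 5/3 tbsp) × 3/2 ÷ 16 tbsp/cup × 114 g/cup ≈ 17.8 g
chocolate chips: 5 oz × 3/2 × 28.35 g/oz ÷ 170 g/cup ≈ 1.3 cup
honey: 60 mL × 3/2 ÷ 240 mL/cup × 340 g/cup = 127.5 g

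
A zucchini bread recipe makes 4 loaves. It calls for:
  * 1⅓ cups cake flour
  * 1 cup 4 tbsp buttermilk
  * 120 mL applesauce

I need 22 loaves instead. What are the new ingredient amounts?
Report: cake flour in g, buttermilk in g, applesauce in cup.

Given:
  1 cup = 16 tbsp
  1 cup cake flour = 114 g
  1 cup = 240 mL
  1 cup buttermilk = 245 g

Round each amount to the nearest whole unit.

Scaling factor: 22/4 = 11/2 = 5.5.
cake flour: 4/3 cup × 11/2 × 114 g/cup = 836 g
buttermilk: (1 cup + 4 tbsp = 1.25 cup) × 11/2 × 245 g/cup ≈ 1684 g
applesauce: 120 mL × 11/2 ÷ 240 mL/cup ≈ 3 cup

cake flour: 836 g; buttermilk: 1684 g; applesauce: 3 cup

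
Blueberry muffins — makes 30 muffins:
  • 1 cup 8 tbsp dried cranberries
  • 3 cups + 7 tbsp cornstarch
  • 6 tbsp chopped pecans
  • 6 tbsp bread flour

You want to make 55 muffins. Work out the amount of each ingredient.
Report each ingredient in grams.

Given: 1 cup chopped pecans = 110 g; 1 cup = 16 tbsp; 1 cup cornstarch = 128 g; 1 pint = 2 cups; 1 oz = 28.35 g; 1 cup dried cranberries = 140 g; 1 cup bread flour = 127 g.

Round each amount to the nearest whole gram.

dried cranberries: 385 g; cornstarch: 807 g; chopped pecans: 76 g; bread flour: 87 g

Scaling factor: 55/30 = 11/6.
dried cranberries: (1 cup + 8 tbsp = 1.5 cup) × 11/6 × 140 g/cup = 385 g
cornstarch: (3 cup + 7 tbsp = 3.4375 cup) × 11/6 × 128 g/cup ≈ 807 g
chopped pecans: 6 tbsp × 11/6 ÷ 16 tbsp/cup × 110 g/cup ≈ 76 g
bread flour: 6 tbsp × 11/6 ÷ 16 tbsp/cup × 127 g/cup ≈ 87 g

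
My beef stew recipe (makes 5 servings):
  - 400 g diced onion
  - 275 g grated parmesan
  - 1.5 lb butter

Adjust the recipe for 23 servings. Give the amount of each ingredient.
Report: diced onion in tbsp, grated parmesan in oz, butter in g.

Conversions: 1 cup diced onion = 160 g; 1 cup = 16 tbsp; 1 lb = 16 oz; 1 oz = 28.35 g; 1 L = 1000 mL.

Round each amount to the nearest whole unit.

Scaling factor: 23/5 = 4.6.
diced onion: 400 g × 23/5 ÷ 160 g/cup × 16 tbsp/cup = 184 tbsp
grated parmesan: 275 g × 23/5 ÷ 28.35 g/oz ≈ 45 oz
butter: 1.5 lb × 23/5 × 16 oz/lb × 28.35 g/oz ≈ 3130 g

diced onion: 184 tbsp; grated parmesan: 45 oz; butter: 3130 g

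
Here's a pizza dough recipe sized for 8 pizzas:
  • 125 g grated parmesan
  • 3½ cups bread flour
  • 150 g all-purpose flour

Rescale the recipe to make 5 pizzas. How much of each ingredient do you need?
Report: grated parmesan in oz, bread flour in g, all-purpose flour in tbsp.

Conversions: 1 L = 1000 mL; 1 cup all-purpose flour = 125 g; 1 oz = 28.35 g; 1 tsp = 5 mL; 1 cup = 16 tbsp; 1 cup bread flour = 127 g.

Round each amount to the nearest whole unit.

Scaling factor: 5/8 = 0.625.
grated parmesan: 125 g × 5/8 ÷ 28.35 g/oz ≈ 3 oz
bread flour: 3.5 cup × 5/8 × 127 g/cup ≈ 278 g
all-purpose flour: 150 g × 5/8 ÷ 125 g/cup × 16 tbsp/cup = 12 tbsp

grated parmesan: 3 oz; bread flour: 278 g; all-purpose flour: 12 tbsp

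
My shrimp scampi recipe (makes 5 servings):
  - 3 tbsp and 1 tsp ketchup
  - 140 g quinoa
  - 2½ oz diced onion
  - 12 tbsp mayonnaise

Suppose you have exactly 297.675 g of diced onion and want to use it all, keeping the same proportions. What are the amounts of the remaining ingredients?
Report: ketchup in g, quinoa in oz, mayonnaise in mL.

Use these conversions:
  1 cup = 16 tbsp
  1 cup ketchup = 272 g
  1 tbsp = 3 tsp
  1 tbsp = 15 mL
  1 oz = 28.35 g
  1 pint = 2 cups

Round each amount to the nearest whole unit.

ketchup: 238 g; quinoa: 21 oz; mayonnaise: 756 mL

The original recipe has 70.875 g of diced onion, so the scaling factor is 297.675 ÷ 70.875 = 21/5 = 4.2.
ketchup: (3 tbsp + 1 tsp = 10/3 tbsp) × 21/5 ÷ 16 tbsp/cup × 272 g/cup = 238 g
quinoa: 140 g × 21/5 ÷ 28.35 g/oz ≈ 21 oz
mayonnaise: 12 tbsp × 21/5 × 15 mL/tbsp = 756 mL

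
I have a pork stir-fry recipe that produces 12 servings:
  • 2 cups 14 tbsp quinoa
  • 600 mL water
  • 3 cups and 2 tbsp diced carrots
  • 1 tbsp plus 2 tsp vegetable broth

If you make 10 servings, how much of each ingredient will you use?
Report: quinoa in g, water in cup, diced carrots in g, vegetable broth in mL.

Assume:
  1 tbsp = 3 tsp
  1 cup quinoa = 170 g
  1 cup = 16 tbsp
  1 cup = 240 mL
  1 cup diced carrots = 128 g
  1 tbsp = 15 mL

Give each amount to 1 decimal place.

Scaling factor: 10/12 = 5/6.
quinoa: (2 cup + 14 tbsp = 2.875 cup) × 5/6 × 170 g/cup ≈ 407.3 g
water: 600 mL × 5/6 ÷ 240 mL/cup ≈ 2.1 cup
diced carrots: (3 cup + 2 tbsp = 3.125 cup) × 5/6 × 128 g/cup ≈ 333.3 g
vegetable broth: (1 tbsp + 2 tsp = 5/3 tbsp) × 5/6 × 15 mL/tbsp ≈ 20.8 mL

quinoa: 407.3 g; water: 2.1 cup; diced carrots: 333.3 g; vegetable broth: 20.8 mL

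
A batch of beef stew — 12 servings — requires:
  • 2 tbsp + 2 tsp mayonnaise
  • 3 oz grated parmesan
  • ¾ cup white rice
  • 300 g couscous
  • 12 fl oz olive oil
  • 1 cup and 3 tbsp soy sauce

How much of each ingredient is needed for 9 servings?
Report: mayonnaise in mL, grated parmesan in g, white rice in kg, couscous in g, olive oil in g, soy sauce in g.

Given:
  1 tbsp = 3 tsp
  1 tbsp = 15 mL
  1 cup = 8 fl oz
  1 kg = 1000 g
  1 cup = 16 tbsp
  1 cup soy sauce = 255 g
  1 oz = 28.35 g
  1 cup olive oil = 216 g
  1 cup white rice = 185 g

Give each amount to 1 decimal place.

mayonnaise: 30.0 mL; grated parmesan: 63.8 g; white rice: 0.1 kg; couscous: 225.0 g; olive oil: 243.0 g; soy sauce: 227.1 g

Scaling factor: 9/12 = 3/4 = 0.75.
mayonnaise: (2 tbsp + 2 tsp = 8/3 tbsp) × 3/4 × 15 mL/tbsp = 30.0 mL
grated parmesan: 3 oz × 3/4 × 28.35 g/oz ≈ 63.8 g
white rice: 0.75 cup × 3/4 × 185 g/cup ÷ 1000 g/kg ≈ 0.1 kg
couscous: 300 g × 3/4 = 225.0 g
olive oil: 12 fl oz × 3/4 ÷ 8 fl oz/cup × 216 g/cup = 243.0 g
soy sauce: (1 cup + 3 tbsp = 1.1875 cup) × 3/4 × 255 g/cup ≈ 227.1 g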